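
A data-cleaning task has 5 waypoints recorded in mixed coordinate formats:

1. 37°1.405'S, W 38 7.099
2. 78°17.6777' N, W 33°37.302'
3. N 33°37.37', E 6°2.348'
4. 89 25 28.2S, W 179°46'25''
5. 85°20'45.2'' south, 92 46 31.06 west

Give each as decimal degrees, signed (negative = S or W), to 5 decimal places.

1. -37.02342, -38.11832
2. 78.29463, -33.62170
3. 33.62283, 6.03913
4. -89.42450, -179.77361
5. -85.34589, -92.77529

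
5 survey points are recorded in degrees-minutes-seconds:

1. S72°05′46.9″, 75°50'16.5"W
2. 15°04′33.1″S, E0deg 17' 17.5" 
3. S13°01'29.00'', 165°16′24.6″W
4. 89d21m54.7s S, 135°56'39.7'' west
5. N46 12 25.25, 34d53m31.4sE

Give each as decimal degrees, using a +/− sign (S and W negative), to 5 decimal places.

Point 1:
  Lat: 72 + 5/60 + 46.9/3600 = 72.096361
  S ⇒ negate
  Lon: 50′ + 16.5″ = 50.27500′; 75 + 50.27500/60 = 75.837917
  W → negative
Point 2:
  φ: 15° + 4/60 + 33.1/3600 = 15 + 0.066667 + 0.009194 = 15.075861
  hemisphere S, so the sign is −
  λ: 0° + 17/60 + 17.5/3600 = 0 + 0.283333 + 0.004861 = 0.288194
  E ⇒ keep positive
Point 3:
  Latitude: 13° + 1/60 + 29/3600 = 13 + 0.016667 + 0.008056 = 13.024722
  S ⇒ negate
  Longitude: 165° + 16/60 + 24.6/3600 = 165 + 0.266667 + 0.006833 = 165.273500
  W ⇒ negate
Point 4:
  Lat: 21′ + 54.7″ = 21.91167′; 89 + 21.91167/60 = 89.365194
  hemisphere S, so the sign is −
  λ: 56′ + 39.7″ = 56.66167′; 135 + 56.66167/60 = 135.944361
  hemisphere W, so the sign is −
Point 5:
  Latitude: 12′ + 25.25″ = 12.42083′; 46 + 12.42083/60 = 46.207014
  N → positive
  λ: 53′ + 31.4″ = 53.52333′; 34 + 53.52333/60 = 34.892056
  E ⇒ keep positive

1. -72.09636, -75.83792
2. -15.07586, 0.28819
3. -13.02472, -165.27350
4. -89.36519, -135.94436
5. 46.20701, 34.89206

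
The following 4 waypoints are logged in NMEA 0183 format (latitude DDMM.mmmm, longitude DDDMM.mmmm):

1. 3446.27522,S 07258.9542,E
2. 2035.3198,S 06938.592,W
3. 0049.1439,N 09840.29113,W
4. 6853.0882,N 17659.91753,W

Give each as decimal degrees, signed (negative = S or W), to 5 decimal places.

Point 1:
  Latitude: degrees = first 2 digits = 34, minutes = 46.27522; 34 + 46.27522/60 = 34.771254
  hemisphere S, so the sign is −
  λ: split at 3 digits → 072° and 58.9542′; 72 + 58.9542/60 = 72.982570
  E → positive
Point 2:
  Lat: degrees = first 2 digits = 20, minutes = 35.3198; 20 + 35.3198/60 = 20.588663
  S → negative
  Lon: degrees = first 3 digits = 69, minutes = 38.592; 69 + 38.592/60 = 69.643200
  hemisphere W, so the sign is −
Point 3:
  Lat: split at 2 digits → 00° and 49.1439′; 0 + 49.1439/60 = 0.819065
  N ⇒ keep positive
  Longitude: split at 3 digits → 098° and 40.29113′; 98 + 40.29113/60 = 98.671519
  hemisphere W, so the sign is −
Point 4:
  Lat: degrees = first 2 digits = 68, minutes = 53.0882; 68 + 53.0882/60 = 68.884803
  N ⇒ keep positive
  λ: degrees = first 3 digits = 176, minutes = 59.91753; 176 + 59.91753/60 = 176.998626
  W → negative

1. -34.77125, 72.98257
2. -20.58866, -69.64320
3. 0.81907, -98.67152
4. 68.88480, -176.99863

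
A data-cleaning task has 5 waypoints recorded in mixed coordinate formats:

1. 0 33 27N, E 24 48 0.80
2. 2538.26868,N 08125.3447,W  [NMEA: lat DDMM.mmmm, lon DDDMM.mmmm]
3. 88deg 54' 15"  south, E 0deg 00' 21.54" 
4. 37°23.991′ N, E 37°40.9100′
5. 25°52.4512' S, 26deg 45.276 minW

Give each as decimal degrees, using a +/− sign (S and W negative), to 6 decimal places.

1. 0.557500, 24.800222
2. 25.637811, -81.422412
3. -88.904167, 0.005983
4. 37.399850, 37.681833
5. -25.874187, -26.754600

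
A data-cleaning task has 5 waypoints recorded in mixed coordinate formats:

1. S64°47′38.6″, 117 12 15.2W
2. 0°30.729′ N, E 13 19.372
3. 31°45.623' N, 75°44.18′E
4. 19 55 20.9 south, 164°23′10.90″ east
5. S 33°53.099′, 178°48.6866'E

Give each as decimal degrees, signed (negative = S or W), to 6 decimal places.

1. -64.794056, -117.204222
2. 0.512150, 13.322867
3. 31.760383, 75.736333
4. -19.922472, 164.386361
5. -33.884983, 178.811443

Point 1:
  Latitude: 64° + 47/60 + 38.6/3600 = 64 + 0.783333 + 0.010722 = 64.7940556
  hemisphere S, so the sign is −
  Longitude: 117° + 12/60 + 15.2/3600 = 117 + 0.200000 + 0.004222 = 117.2042222
  hemisphere W, so the sign is −
Point 2:
  φ: 30.729′ = 0.512150°; total 0.5121500
  N ⇒ keep positive
  Lon: 13 + 19.372/60 = 13.3228667
  E ⇒ keep positive
Point 3:
  Latitude: 31 + 45.623/60 = 31.7603833
  N ⇒ keep positive
  Longitude: 44.18′ = 0.736333°; total 75.7363333
  E ⇒ keep positive
Point 4:
  Latitude: 19 + 55/60 + 20.9/3600 = 19.9224722
  S ⇒ negate
  Lon: 164° + 23/60 + 10.9/3600 = 164 + 0.383333 + 0.003028 = 164.3863611
  E → positive
Point 5:
  Latitude: 33 + 53.099/60 = 33.8849833
  S ⇒ negate
  λ: 48.6866′ = 0.811443°; total 178.8114433
  E → positive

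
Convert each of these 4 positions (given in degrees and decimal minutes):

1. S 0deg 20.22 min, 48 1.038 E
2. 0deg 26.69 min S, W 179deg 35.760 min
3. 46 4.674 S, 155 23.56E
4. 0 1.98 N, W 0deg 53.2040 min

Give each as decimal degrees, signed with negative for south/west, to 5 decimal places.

Point 1:
  Lat: 0 + 20.22/60 = 0.337000
  hemisphere S, so the sign is −
  Longitude: 1.038′ = 0.017300°; total 48.017300
  E → positive
Point 2:
  Latitude: 0 + 26.69/60 = 0.444833
  S ⇒ negate
  Longitude: 179 + 35.76/60 = 179.596000
  hemisphere W, so the sign is −
Point 3:
  Latitude: 46 + 4.674/60 = 46.077900
  hemisphere S, so the sign is −
  Longitude: 155 + 23.56/60 = 155.392667
  E ⇒ keep positive
Point 4:
  Lat: 1.98′ = 0.033000°; total 0.033000
  N ⇒ keep positive
  Longitude: 53.204′ = 0.886733°; total 0.886733
  hemisphere W, so the sign is −

1. -0.33700, 48.01730
2. -0.44483, -179.59600
3. -46.07790, 155.39267
4. 0.03300, -0.88673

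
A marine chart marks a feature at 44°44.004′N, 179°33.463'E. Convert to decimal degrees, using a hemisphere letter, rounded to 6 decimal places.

44.733400° N, 179.557717° E

Latitude: 44 + 44.004/60 = 44.7334000
Longitude: 33.463′ = 0.557717°; total 179.5577167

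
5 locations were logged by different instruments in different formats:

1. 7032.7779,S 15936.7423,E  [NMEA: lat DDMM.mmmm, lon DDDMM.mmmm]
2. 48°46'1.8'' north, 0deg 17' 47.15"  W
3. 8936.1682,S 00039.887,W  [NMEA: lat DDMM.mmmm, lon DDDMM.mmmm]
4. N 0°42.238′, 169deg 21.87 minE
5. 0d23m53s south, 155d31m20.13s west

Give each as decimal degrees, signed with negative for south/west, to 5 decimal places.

1. -70.54630, 159.61237
2. 48.76717, -0.29643
3. -89.60280, -0.66478
4. 0.70397, 169.36450
5. -0.39806, -155.52226

Point 1:
  Lat: split at 2 digits → 70° and 32.7779′; 70 + 32.7779/60 = 70.546298
  S → negative
  Lon: split at 3 digits → 159° and 36.7423′; 159 + 36.7423/60 = 159.612372
  E ⇒ keep positive
Point 2:
  Latitude: 48° + 46/60 + 1.8/3600 = 48 + 0.766667 + 0.000500 = 48.767167
  N ⇒ keep positive
  Longitude: 17′ + 47.15″ = 17.78583′; 0 + 17.78583/60 = 0.296431
  hemisphere W, so the sign is −
Point 3:
  φ: degrees = first 2 digits = 89, minutes = 36.1682; 89 + 36.1682/60 = 89.602803
  S → negative
  λ: split at 3 digits → 000° and 39.887′; 0 + 39.887/60 = 0.664783
  W ⇒ negate
Point 4:
  Lat: 42.238′ = 0.703967°; total 0.703967
  N ⇒ keep positive
  Lon: 169 + 21.87/60 = 169.364500
  E → positive
Point 5:
  Lat: 23′ + 53″ = 23.88333′; 0 + 23.88333/60 = 0.398056
  S ⇒ negate
  Longitude: 155 + 31/60 + 20.13/3600 = 155.522258
  W ⇒ negate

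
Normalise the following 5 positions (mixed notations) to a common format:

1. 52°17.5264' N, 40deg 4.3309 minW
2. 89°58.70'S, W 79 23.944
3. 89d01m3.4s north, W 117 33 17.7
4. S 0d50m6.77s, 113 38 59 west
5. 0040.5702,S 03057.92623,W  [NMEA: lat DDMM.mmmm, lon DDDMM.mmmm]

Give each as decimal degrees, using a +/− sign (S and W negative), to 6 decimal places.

1. 52.292107, -40.072182
2. -89.978333, -79.399067
3. 89.017611, -117.554917
4. -0.835214, -113.649722
5. -0.676170, -30.965437

Point 1:
  Latitude: 17.5264′ = 0.292107°; total 52.2921067
  N ⇒ keep positive
  λ: 40 + 4.3309/60 = 40.0721817
  W → negative
Point 2:
  φ: 58.7′ = 0.978333°; total 89.9783333
  hemisphere S, so the sign is −
  Lon: 23.944′ = 0.399067°; total 79.3990667
  W → negative
Point 3:
  Latitude: 89 + 1/60 + 3.4/3600 = 89.0176111
  N ⇒ keep positive
  Lon: 117 + 33/60 + 17.7/3600 = 117.5549167
  W → negative
Point 4:
  Lat: 0 + 50/60 + 6.77/3600 = 0.8352139
  S ⇒ negate
  Lon: 38′ + 59″ = 38.98333′; 113 + 38.98333/60 = 113.6497222
  W ⇒ negate
Point 5:
  Latitude: degrees = first 2 digits = 0, minutes = 40.5702; 0 + 40.5702/60 = 0.6761700
  S → negative
  Longitude: split at 3 digits → 030° and 57.92623′; 30 + 57.92623/60 = 30.9654372
  W ⇒ negate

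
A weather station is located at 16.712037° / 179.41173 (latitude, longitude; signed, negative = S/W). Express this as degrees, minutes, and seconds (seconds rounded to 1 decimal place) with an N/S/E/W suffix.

16°42′43.3″ N, 179°24′42.2″ E

Latitude: 0.712037° → 42.72222′; 0.72222 × 60 = 43.333″
Longitude: 0.411730° → 24.70380′; 0.70380 × 60 = 42.228″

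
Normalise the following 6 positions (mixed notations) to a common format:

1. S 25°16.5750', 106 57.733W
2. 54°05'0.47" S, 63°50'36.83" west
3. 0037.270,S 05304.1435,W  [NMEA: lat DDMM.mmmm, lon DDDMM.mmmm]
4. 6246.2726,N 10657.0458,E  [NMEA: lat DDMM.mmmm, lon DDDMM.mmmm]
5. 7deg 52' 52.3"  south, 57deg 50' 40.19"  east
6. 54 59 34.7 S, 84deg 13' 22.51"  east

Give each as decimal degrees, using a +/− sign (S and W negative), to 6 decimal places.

Point 1:
  Lat: 16.575′ = 0.276250°; total 25.2762500
  S → negative
  λ: 57.733′ = 0.962217°; total 106.9622167
  W ⇒ negate
Point 2:
  Lat: 54 + 5/60 + 0.47/3600 = 54.0834639
  S → negative
  λ: 50′ + 36.83″ = 50.61383′; 63 + 50.61383/60 = 63.8435639
  W ⇒ negate
Point 3:
  Latitude: split at 2 digits → 00° and 37.27′; 0 + 37.27/60 = 0.6211667
  S → negative
  Lon: degrees = first 3 digits = 53, minutes = 4.1435; 53 + 4.1435/60 = 53.0690583
  hemisphere W, so the sign is −
Point 4:
  φ: split at 2 digits → 62° and 46.2726′; 62 + 46.2726/60 = 62.7712100
  N ⇒ keep positive
  Lon: degrees = first 3 digits = 106, minutes = 57.0458; 106 + 57.0458/60 = 106.9507633
  E → positive
Point 5:
  φ: 52′ + 52.3″ = 52.87167′; 7 + 52.87167/60 = 7.8811944
  S ⇒ negate
  Longitude: 50′ + 40.19″ = 50.66983′; 57 + 50.66983/60 = 57.8444972
  E ⇒ keep positive
Point 6:
  Lat: 59′ + 34.7″ = 59.57833′; 54 + 59.57833/60 = 54.9929722
  S → negative
  Longitude: 84° + 13/60 + 22.51/3600 = 84 + 0.216667 + 0.006253 = 84.2229194
  E ⇒ keep positive

1. -25.276250, -106.962217
2. -54.083464, -63.843564
3. -0.621167, -53.069058
4. 62.771210, 106.950763
5. -7.881194, 57.844497
6. -54.992972, 84.222919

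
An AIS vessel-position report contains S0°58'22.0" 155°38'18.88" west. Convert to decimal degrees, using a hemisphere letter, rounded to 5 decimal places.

φ: 0° + 58/60 + 22/3600 = 0 + 0.966667 + 0.006111 = 0.972778
λ: 155° + 38/60 + 18.88/3600 = 155 + 0.633333 + 0.005244 = 155.638578

0.97278° S, 155.63858° W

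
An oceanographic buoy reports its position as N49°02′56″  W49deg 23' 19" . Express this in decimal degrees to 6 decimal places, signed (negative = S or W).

Latitude: 2′ + 56″ = 2.93333′; 49 + 2.93333/60 = 49.0488889
N ⇒ keep positive
Longitude: 49° + 23/60 + 19/3600 = 49 + 0.383333 + 0.005278 = 49.3886111
W ⇒ negate

49.048889, -49.388611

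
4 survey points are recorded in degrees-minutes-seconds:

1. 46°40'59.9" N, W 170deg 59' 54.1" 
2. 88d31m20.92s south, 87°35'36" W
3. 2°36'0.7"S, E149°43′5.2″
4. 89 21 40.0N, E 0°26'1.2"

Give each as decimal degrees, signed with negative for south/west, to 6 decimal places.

Point 1:
  Lat: 40′ + 59.9″ = 40.99833′; 46 + 40.99833/60 = 46.6833056
  N → positive
  Lon: 170 + 59/60 + 54.1/3600 = 170.9983611
  W ⇒ negate
Point 2:
  Latitude: 31′ + 20.92″ = 31.34867′; 88 + 31.34867/60 = 88.5224778
  S ⇒ negate
  λ: 87 + 35/60 + 36/3600 = 87.5933333
  W ⇒ negate
Point 3:
  Lat: 2° + 36/60 + 0.7/3600 = 2 + 0.600000 + 0.000194 = 2.6001944
  hemisphere S, so the sign is −
  Longitude: 149° + 43/60 + 5.2/3600 = 149 + 0.716667 + 0.001444 = 149.7181111
  E → positive
Point 4:
  Lat: 89° + 21/60 + 40/3600 = 89 + 0.350000 + 0.011111 = 89.3611111
  N → positive
  Lon: 0° + 26/60 + 1.2/3600 = 0 + 0.433333 + 0.000333 = 0.4336667
  E ⇒ keep positive

1. 46.683306, -170.998361
2. -88.522478, -87.593333
3. -2.600194, 149.718111
4. 89.361111, 0.433667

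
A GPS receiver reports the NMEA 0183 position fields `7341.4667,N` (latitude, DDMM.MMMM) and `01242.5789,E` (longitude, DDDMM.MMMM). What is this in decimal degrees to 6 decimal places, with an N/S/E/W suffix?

73.691112° N, 12.709648° E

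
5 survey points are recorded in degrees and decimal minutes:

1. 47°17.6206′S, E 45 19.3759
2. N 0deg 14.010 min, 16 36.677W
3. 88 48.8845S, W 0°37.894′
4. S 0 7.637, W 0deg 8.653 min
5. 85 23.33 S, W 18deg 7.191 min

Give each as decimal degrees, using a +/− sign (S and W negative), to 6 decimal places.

1. -47.293677, 45.322932
2. 0.233500, -16.611283
3. -88.814742, -0.631567
4. -0.127283, -0.144217
5. -85.388833, -18.119850

Point 1:
  Latitude: 47 + 17.6206/60 = 47.2936767
  S ⇒ negate
  λ: 19.3759′ = 0.322932°; total 45.3229317
  E → positive
Point 2:
  φ: 0 + 14.01/60 = 0.2335000
  N → positive
  λ: 16 + 36.677/60 = 16.6112833
  W → negative
Point 3:
  Lat: 88 + 48.8845/60 = 88.8147417
  S ⇒ negate
  Lon: 37.894′ = 0.631567°; total 0.6315667
  W → negative
Point 4:
  φ: 0 + 7.637/60 = 0.1272833
  S ⇒ negate
  Longitude: 0 + 8.653/60 = 0.1442167
  W → negative
Point 5:
  Latitude: 85 + 23.33/60 = 85.3888333
  S → negative
  Longitude: 7.191′ = 0.119850°; total 18.1198500
  W → negative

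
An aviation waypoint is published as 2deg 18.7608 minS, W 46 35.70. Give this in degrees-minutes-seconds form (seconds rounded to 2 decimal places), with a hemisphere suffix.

2°18′45.65″ S, 46°35′42.00″ W

φ: fractional minutes 0.76080 × 60 = 45.6480″
Lon: 35.70000′ → 35′ and 0.70000 × 60 = 42.0000″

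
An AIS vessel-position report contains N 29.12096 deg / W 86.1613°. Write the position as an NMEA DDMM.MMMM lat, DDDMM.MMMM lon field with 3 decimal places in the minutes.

φ: 29° + 0.120960 × 60 = 29° 7.25760′
Lon: fractional part 0.161300 → 9.67800 minutes

2907.258,N / 08609.678,W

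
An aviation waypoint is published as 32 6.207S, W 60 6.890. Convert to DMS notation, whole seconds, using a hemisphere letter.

Lat: fractional minutes 0.20700 × 60 = 12.42″
Longitude: fractional minutes 0.89000 × 60 = 53.40″

32°06′12″ S, 60°06′53″ W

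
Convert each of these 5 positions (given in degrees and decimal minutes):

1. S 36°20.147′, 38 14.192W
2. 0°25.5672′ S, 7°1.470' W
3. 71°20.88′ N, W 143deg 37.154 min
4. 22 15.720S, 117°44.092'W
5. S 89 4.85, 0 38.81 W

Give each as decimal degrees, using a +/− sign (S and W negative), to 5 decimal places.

1. -36.33578, -38.23653
2. -0.42612, -7.02450
3. 71.34800, -143.61923
4. -22.26200, -117.73487
5. -89.08083, -0.64683

Point 1:
  φ: 36 + 20.147/60 = 36.335783
  S ⇒ negate
  Longitude: 14.192′ = 0.236533°; total 38.236533
  W → negative
Point 2:
  Latitude: 0 + 25.5672/60 = 0.426120
  S ⇒ negate
  Lon: 1.47′ = 0.024500°; total 7.024500
  W ⇒ negate
Point 3:
  φ: 20.88′ = 0.348000°; total 71.348000
  N ⇒ keep positive
  Lon: 143 + 37.154/60 = 143.619233
  hemisphere W, so the sign is −
Point 4:
  φ: 15.72′ = 0.262000°; total 22.262000
  S → negative
  λ: 44.092′ = 0.734867°; total 117.734867
  W ⇒ negate
Point 5:
  Latitude: 89 + 4.85/60 = 89.080833
  S → negative
  Longitude: 38.81′ = 0.646833°; total 0.646833
  W → negative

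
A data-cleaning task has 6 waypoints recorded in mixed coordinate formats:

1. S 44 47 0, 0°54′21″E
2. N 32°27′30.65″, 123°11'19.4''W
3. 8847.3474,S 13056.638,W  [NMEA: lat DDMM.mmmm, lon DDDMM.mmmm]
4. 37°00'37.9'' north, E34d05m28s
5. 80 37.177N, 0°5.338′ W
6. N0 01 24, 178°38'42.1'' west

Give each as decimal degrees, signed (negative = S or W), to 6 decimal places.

Point 1:
  φ: 47′ + 0″ = 47.00000′; 44 + 47.00000/60 = 44.7833333
  hemisphere S, so the sign is −
  Longitude: 0° + 54/60 + 21/3600 = 0 + 0.900000 + 0.005833 = 0.9058333
  E ⇒ keep positive
Point 2:
  φ: 32° + 27/60 + 30.65/3600 = 32 + 0.450000 + 0.008514 = 32.4585139
  N → positive
  Lon: 11′ + 19.4″ = 11.32333′; 123 + 11.32333/60 = 123.1887222
  W ⇒ negate
Point 3:
  Lat: degrees = first 2 digits = 88, minutes = 47.3474; 88 + 47.3474/60 = 88.7891233
  S → negative
  Longitude: split at 3 digits → 130° and 56.638′; 130 + 56.638/60 = 130.9439667
  W → negative
Point 4:
  φ: 37° + 0/60 + 37.9/3600 = 37 + 0.000000 + 0.010528 = 37.0105278
  N ⇒ keep positive
  λ: 5′ + 28″ = 5.46667′; 34 + 5.46667/60 = 34.0911111
  E ⇒ keep positive
Point 5:
  Latitude: 80 + 37.177/60 = 80.6196167
  N → positive
  Lon: 5.338′ = 0.088967°; total 0.0889667
  W ⇒ negate
Point 6:
  φ: 0 + 1/60 + 24/3600 = 0.0233333
  N ⇒ keep positive
  Lon: 38′ + 42.1″ = 38.70167′; 178 + 38.70167/60 = 178.6450278
  hemisphere W, so the sign is −

1. -44.783333, 0.905833
2. 32.458514, -123.188722
3. -88.789123, -130.943967
4. 37.010528, 34.091111
5. 80.619617, -0.088967
6. 0.023333, -178.645028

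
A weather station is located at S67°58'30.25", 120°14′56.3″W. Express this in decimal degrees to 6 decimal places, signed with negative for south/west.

-67.975069, -120.248972

Lat: 67° + 58/60 + 30.25/3600 = 67 + 0.966667 + 0.008403 = 67.9750694
hemisphere S, so the sign is −
λ: 120 + 14/60 + 56.3/3600 = 120.2489722
hemisphere W, so the sign is −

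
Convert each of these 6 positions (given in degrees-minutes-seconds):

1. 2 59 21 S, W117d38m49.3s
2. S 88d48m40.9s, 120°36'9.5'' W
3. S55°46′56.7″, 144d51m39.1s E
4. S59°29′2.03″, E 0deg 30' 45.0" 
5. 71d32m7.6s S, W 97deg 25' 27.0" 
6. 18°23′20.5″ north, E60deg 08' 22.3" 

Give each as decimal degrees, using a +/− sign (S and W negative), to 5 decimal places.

Point 1:
  φ: 2 + 59/60 + 21/3600 = 2.989167
  S → negative
  Lon: 38′ + 49.3″ = 38.82167′; 117 + 38.82167/60 = 117.647028
  hemisphere W, so the sign is −
Point 2:
  Lat: 88° + 48/60 + 40.9/3600 = 88 + 0.800000 + 0.011361 = 88.811361
  S → negative
  Lon: 36′ + 9.5″ = 36.15833′; 120 + 36.15833/60 = 120.602639
  hemisphere W, so the sign is −
Point 3:
  Lat: 55 + 46/60 + 56.7/3600 = 55.782417
  S ⇒ negate
  Lon: 144 + 51/60 + 39.1/3600 = 144.860861
  E ⇒ keep positive
Point 4:
  φ: 29′ + 2.03″ = 29.03383′; 59 + 29.03383/60 = 59.483897
  S ⇒ negate
  Lon: 0 + 30/60 + 45/3600 = 0.512500
  E → positive
Point 5:
  φ: 71° + 32/60 + 7.6/3600 = 71 + 0.533333 + 0.002111 = 71.535444
  S → negative
  λ: 97 + 25/60 + 27/3600 = 97.424167
  W → negative
Point 6:
  Latitude: 18° + 23/60 + 20.5/3600 = 18 + 0.383333 + 0.005694 = 18.389028
  N ⇒ keep positive
  λ: 8′ + 22.3″ = 8.37167′; 60 + 8.37167/60 = 60.139528
  E ⇒ keep positive

1. -2.98917, -117.64703
2. -88.81136, -120.60264
3. -55.78242, 144.86086
4. -59.48390, 0.51250
5. -71.53544, -97.42417
6. 18.38903, 60.13953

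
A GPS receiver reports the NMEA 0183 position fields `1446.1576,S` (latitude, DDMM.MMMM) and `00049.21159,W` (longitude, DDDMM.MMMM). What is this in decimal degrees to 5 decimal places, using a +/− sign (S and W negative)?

φ: degrees = first 2 digits = 14, minutes = 46.1576; 14 + 46.1576/60 = 14.769293
hemisphere S, so the sign is −
Longitude: degrees = first 3 digits = 0, minutes = 49.21159; 0 + 49.21159/60 = 0.820193
hemisphere W, so the sign is −

-14.76929, -0.82019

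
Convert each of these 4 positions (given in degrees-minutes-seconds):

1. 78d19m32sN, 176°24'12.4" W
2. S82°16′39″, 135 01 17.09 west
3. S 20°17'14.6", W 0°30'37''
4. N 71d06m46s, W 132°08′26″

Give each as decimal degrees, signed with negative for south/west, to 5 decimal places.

1. 78.32556, -176.40344
2. -82.27750, -135.02141
3. -20.28739, -0.51028
4. 71.11278, -132.14056

Point 1:
  φ: 78 + 19/60 + 32/3600 = 78.325556
  N ⇒ keep positive
  Longitude: 24′ + 12.4″ = 24.20667′; 176 + 24.20667/60 = 176.403444
  W → negative
Point 2:
  φ: 82° + 16/60 + 39/3600 = 82 + 0.266667 + 0.010833 = 82.277500
  S → negative
  Longitude: 1′ + 17.09″ = 1.28483′; 135 + 1.28483/60 = 135.021414
  W ⇒ negate
Point 3:
  Latitude: 20 + 17/60 + 14.6/3600 = 20.287389
  hemisphere S, so the sign is −
  λ: 0 + 30/60 + 37/3600 = 0.510278
  W → negative
Point 4:
  φ: 71° + 6/60 + 46/3600 = 71 + 0.100000 + 0.012778 = 71.112778
  N → positive
  Lon: 132 + 8/60 + 26/3600 = 132.140556
  hemisphere W, so the sign is −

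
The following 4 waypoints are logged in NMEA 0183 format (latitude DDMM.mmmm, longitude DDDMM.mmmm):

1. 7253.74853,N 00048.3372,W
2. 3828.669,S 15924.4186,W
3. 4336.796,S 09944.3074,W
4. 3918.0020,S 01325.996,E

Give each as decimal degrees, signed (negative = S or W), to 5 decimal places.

Point 1:
  Latitude: degrees = first 2 digits = 72, minutes = 53.74853; 72 + 53.74853/60 = 72.895809
  N ⇒ keep positive
  Lon: split at 3 digits → 000° and 48.3372′; 0 + 48.3372/60 = 0.805620
  W → negative
Point 2:
  Lat: degrees = first 2 digits = 38, minutes = 28.669; 38 + 28.669/60 = 38.477817
  S ⇒ negate
  Longitude: split at 3 digits → 159° and 24.4186′; 159 + 24.4186/60 = 159.406977
  hemisphere W, so the sign is −
Point 3:
  Lat: split at 2 digits → 43° and 36.796′; 43 + 36.796/60 = 43.613267
  hemisphere S, so the sign is −
  Longitude: degrees = first 3 digits = 99, minutes = 44.3074; 99 + 44.3074/60 = 99.738457
  hemisphere W, so the sign is −
Point 4:
  Lat: split at 2 digits → 39° and 18.002′; 39 + 18.002/60 = 39.300033
  S ⇒ negate
  Longitude: split at 3 digits → 013° and 25.996′; 13 + 25.996/60 = 13.433267
  E → positive

1. 72.89581, -0.80562
2. -38.47782, -159.40698
3. -43.61327, -99.73846
4. -39.30003, 13.43327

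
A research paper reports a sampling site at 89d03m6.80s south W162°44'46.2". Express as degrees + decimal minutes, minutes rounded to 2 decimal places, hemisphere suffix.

89° 3.11′ S, 162° 44.77′ W

Lat: 3 + 6.8/60 = 3.1133′
λ: seconds/60 = 0.77000; minutes = 44 + 0.77000 = 44.7700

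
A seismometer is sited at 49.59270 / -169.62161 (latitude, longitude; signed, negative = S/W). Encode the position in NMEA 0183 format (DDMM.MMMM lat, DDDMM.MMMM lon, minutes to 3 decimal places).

4935.562,N / 16937.297,W

φ: fractional part 0.592700 → 35.56200 minutes
Longitude is negative → W; |value| = 169.621610
λ: 169° + 0.621610 × 60 = 169° 37.29660′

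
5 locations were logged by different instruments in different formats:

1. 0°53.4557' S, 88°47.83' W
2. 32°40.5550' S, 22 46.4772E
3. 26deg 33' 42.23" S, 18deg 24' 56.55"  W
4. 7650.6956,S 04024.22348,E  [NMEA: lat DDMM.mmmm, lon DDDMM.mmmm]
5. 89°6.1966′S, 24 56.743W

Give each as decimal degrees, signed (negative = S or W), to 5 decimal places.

Point 1:
  Latitude: 0 + 53.4557/60 = 0.890928
  hemisphere S, so the sign is −
  λ: 47.83′ = 0.797167°; total 88.797167
  hemisphere W, so the sign is −
Point 2:
  Latitude: 40.555′ = 0.675917°; total 32.675917
  S ⇒ negate
  Longitude: 22 + 46.4772/60 = 22.774620
  E → positive
Point 3:
  Lat: 26 + 33/60 + 42.23/3600 = 26.561731
  S → negative
  λ: 18° + 24/60 + 56.55/3600 = 18 + 0.400000 + 0.015708 = 18.415708
  hemisphere W, so the sign is −
Point 4:
  Latitude: split at 2 digits → 76° and 50.6956′; 76 + 50.6956/60 = 76.844927
  S ⇒ negate
  Longitude: split at 3 digits → 040° and 24.22348′; 40 + 24.22348/60 = 40.403725
  E ⇒ keep positive
Point 5:
  φ: 6.1966′ = 0.103277°; total 89.103277
  hemisphere S, so the sign is −
  Longitude: 56.743′ = 0.945717°; total 24.945717
  W ⇒ negate

1. -0.89093, -88.79717
2. -32.67592, 22.77462
3. -26.56173, -18.41571
4. -76.84493, 40.40372
5. -89.10328, -24.94572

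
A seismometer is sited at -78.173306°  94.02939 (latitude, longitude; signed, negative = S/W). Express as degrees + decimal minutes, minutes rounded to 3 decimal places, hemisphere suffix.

78° 10.398′ S, 94° 1.763′ E

Latitude is negative → S; |value| = 78.173306
Lat: fractional part 0.173306 → 10.39836 minutes
λ: fractional part 0.029390 → 1.76340 minutes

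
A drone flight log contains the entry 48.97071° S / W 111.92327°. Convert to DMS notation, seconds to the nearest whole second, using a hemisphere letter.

Lat: 0.970710 × 60 = 58.24260′ → 58′, remainder × 60 = 14.56″
λ: whole degrees 111; 55.39620′ → 55′ and 23.77″

48°58′15″ S, 111°55′24″ W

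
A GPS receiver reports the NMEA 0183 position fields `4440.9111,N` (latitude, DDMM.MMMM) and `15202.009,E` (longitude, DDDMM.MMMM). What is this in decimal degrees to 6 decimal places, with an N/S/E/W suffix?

44.681852° N, 152.033483° E

Latitude: split at 2 digits → 44° and 40.9111′; 44 + 40.9111/60 = 44.6818517
Lon: degrees = first 3 digits = 152, minutes = 2.009; 152 + 2.009/60 = 152.0334833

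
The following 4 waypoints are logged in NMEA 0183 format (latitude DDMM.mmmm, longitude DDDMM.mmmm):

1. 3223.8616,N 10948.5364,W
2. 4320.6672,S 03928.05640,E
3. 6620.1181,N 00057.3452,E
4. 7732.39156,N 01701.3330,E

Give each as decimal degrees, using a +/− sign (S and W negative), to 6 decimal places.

Point 1:
  Latitude: degrees = first 2 digits = 32, minutes = 23.8616; 32 + 23.8616/60 = 32.3976933
  N → positive
  Longitude: degrees = first 3 digits = 109, minutes = 48.5364; 109 + 48.5364/60 = 109.8089400
  W ⇒ negate
Point 2:
  Latitude: split at 2 digits → 43° and 20.6672′; 43 + 20.6672/60 = 43.3444533
  S → negative
  Longitude: degrees = first 3 digits = 39, minutes = 28.0564; 39 + 28.0564/60 = 39.4676067
  E → positive
Point 3:
  φ: degrees = first 2 digits = 66, minutes = 20.1181; 66 + 20.1181/60 = 66.3353017
  N ⇒ keep positive
  λ: split at 3 digits → 000° and 57.3452′; 0 + 57.3452/60 = 0.9557533
  E ⇒ keep positive
Point 4:
  φ: split at 2 digits → 77° and 32.39156′; 77 + 32.39156/60 = 77.5398593
  N → positive
  Lon: degrees = first 3 digits = 17, minutes = 1.333; 17 + 1.333/60 = 17.0222167
  E → positive

1. 32.397693, -109.808940
2. -43.344453, 39.467607
3. 66.335302, 0.955753
4. 77.539859, 17.022217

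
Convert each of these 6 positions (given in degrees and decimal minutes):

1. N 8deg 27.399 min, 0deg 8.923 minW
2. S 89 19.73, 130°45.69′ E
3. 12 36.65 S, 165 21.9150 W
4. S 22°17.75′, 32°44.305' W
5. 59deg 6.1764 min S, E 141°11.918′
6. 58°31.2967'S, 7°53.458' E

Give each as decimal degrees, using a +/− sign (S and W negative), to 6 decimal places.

Point 1:
  Latitude: 27.399′ = 0.456650°; total 8.4566500
  N ⇒ keep positive
  Lon: 0 + 8.923/60 = 0.1487167
  W ⇒ negate
Point 2:
  Lat: 19.73′ = 0.328833°; total 89.3288333
  S → negative
  λ: 45.69′ = 0.761500°; total 130.7615000
  E ⇒ keep positive
Point 3:
  φ: 36.65′ = 0.610833°; total 12.6108333
  hemisphere S, so the sign is −
  Lon: 21.915′ = 0.365250°; total 165.3652500
  W → negative
Point 4:
  φ: 17.75′ = 0.295833°; total 22.2958333
  S → negative
  Longitude: 44.305′ = 0.738417°; total 32.7384167
  W ⇒ negate
Point 5:
  Latitude: 6.1764′ = 0.102940°; total 59.1029400
  S ⇒ negate
  λ: 11.918′ = 0.198633°; total 141.1986333
  E → positive
Point 6:
  Latitude: 31.2967′ = 0.521612°; total 58.5216117
  S ⇒ negate
  λ: 53.458′ = 0.890967°; total 7.8909667
  E → positive

1. 8.456650, -0.148717
2. -89.328833, 130.761500
3. -12.610833, -165.365250
4. -22.295833, -32.738417
5. -59.102940, 141.198633
6. -58.521612, 7.890967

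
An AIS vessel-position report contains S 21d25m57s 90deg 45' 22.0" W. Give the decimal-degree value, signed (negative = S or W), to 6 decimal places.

Lat: 21° + 25/60 + 57/3600 = 21 + 0.416667 + 0.015833 = 21.4325000
S ⇒ negate
λ: 90° + 45/60 + 22/3600 = 90 + 0.750000 + 0.006111 = 90.7561111
W ⇒ negate

-21.432500, -90.756111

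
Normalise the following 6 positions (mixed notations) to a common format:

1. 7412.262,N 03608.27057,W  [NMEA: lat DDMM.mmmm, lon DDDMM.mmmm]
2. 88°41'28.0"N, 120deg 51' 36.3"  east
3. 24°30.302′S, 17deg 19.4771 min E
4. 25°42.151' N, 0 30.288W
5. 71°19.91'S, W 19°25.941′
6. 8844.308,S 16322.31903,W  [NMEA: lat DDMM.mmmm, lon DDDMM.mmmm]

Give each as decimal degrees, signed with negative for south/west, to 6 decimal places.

1. 74.204367, -36.137843
2. 88.691111, 120.860083
3. -24.505033, 17.324618
4. 25.702517, -0.504800
5. -71.331833, -19.432350
6. -88.738467, -163.371984

Point 1:
  Lat: split at 2 digits → 74° and 12.262′; 74 + 12.262/60 = 74.2043667
  N → positive
  Longitude: split at 3 digits → 036° and 8.27057′; 36 + 8.27057/60 = 36.1378428
  W → negative
Point 2:
  Lat: 41′ + 28″ = 41.46667′; 88 + 41.46667/60 = 88.6911111
  N → positive
  Longitude: 120° + 51/60 + 36.3/3600 = 120 + 0.850000 + 0.010083 = 120.8600833
  E ⇒ keep positive
Point 3:
  Latitude: 30.302′ = 0.505033°; total 24.5050333
  hemisphere S, so the sign is −
  Longitude: 17 + 19.4771/60 = 17.3246183
  E ⇒ keep positive
Point 4:
  Lat: 42.151′ = 0.702517°; total 25.7025167
  N ⇒ keep positive
  λ: 30.288′ = 0.504800°; total 0.5048000
  hemisphere W, so the sign is −
Point 5:
  Latitude: 71 + 19.91/60 = 71.3318333
  S ⇒ negate
  Longitude: 19 + 25.941/60 = 19.4323500
  hemisphere W, so the sign is −
Point 6:
  Latitude: split at 2 digits → 88° and 44.308′; 88 + 44.308/60 = 88.7384667
  S → negative
  λ: split at 3 digits → 163° and 22.31903′; 163 + 22.31903/60 = 163.3719838
  W → negative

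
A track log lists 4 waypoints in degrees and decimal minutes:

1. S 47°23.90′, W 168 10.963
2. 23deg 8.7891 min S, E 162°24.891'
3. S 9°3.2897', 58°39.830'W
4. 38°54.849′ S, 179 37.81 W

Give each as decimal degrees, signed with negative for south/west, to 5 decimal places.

1. -47.39833, -168.18272
2. -23.14649, 162.41485
3. -9.05483, -58.66383
4. -38.91415, -179.63017

Point 1:
  Latitude: 23.9′ = 0.398333°; total 47.398333
  hemisphere S, so the sign is −
  Lon: 10.963′ = 0.182717°; total 168.182717
  W ⇒ negate
Point 2:
  Latitude: 8.7891′ = 0.146485°; total 23.146485
  S ⇒ negate
  λ: 162 + 24.891/60 = 162.414850
  E → positive
Point 3:
  Lat: 3.2897′ = 0.054828°; total 9.054828
  S ⇒ negate
  λ: 39.83′ = 0.663833°; total 58.663833
  hemisphere W, so the sign is −
Point 4:
  φ: 54.849′ = 0.914150°; total 38.914150
  S → negative
  Longitude: 37.81′ = 0.630167°; total 179.630167
  hemisphere W, so the sign is −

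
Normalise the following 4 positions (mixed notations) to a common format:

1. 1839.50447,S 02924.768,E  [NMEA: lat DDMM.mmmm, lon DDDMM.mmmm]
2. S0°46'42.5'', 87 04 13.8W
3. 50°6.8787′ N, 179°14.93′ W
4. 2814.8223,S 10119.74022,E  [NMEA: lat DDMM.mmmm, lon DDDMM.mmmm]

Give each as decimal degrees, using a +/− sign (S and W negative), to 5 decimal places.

1. -18.65841, 29.41280
2. -0.77847, -87.07050
3. 50.11465, -179.24883
4. -28.24704, 101.32900

Point 1:
  φ: split at 2 digits → 18° and 39.50447′; 18 + 39.50447/60 = 18.658408
  S → negative
  λ: split at 3 digits → 029° and 24.768′; 29 + 24.768/60 = 29.412800
  E → positive
Point 2:
  φ: 46′ + 42.5″ = 46.70833′; 0 + 46.70833/60 = 0.778472
  S ⇒ negate
  Lon: 4′ + 13.8″ = 4.23000′; 87 + 4.23000/60 = 87.070500
  W ⇒ negate
Point 3:
  Latitude: 6.8787′ = 0.114645°; total 50.114645
  N → positive
  Lon: 14.93′ = 0.248833°; total 179.248833
  W → negative
Point 4:
  Lat: degrees = first 2 digits = 28, minutes = 14.8223; 28 + 14.8223/60 = 28.247038
  S ⇒ negate
  λ: degrees = first 3 digits = 101, minutes = 19.74022; 101 + 19.74022/60 = 101.329004
  E ⇒ keep positive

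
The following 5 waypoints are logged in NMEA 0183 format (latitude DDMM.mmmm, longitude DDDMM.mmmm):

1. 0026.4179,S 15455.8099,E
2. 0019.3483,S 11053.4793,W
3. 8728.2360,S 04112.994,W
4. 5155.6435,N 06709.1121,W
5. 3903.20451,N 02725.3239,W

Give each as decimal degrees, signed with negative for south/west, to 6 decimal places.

1. -0.440298, 154.930165
2. -0.322472, -110.891322
3. -87.470600, -41.216567
4. 51.927392, -67.151868
5. 39.053409, -27.422065

Point 1:
  Latitude: split at 2 digits → 00° and 26.4179′; 0 + 26.4179/60 = 0.4402983
  hemisphere S, so the sign is −
  Lon: degrees = first 3 digits = 154, minutes = 55.8099; 154 + 55.8099/60 = 154.9301650
  E ⇒ keep positive
Point 2:
  Lat: degrees = first 2 digits = 0, minutes = 19.3483; 0 + 19.3483/60 = 0.3224717
  S ⇒ negate
  Lon: degrees = first 3 digits = 110, minutes = 53.4793; 110 + 53.4793/60 = 110.8913217
  hemisphere W, so the sign is −
Point 3:
  Lat: split at 2 digits → 87° and 28.236′; 87 + 28.236/60 = 87.4706000
  S → negative
  Longitude: split at 3 digits → 041° and 12.994′; 41 + 12.994/60 = 41.2165667
  hemisphere W, so the sign is −
Point 4:
  Latitude: degrees = first 2 digits = 51, minutes = 55.6435; 51 + 55.6435/60 = 51.9273917
  N ⇒ keep positive
  Lon: split at 3 digits → 067° and 9.1121′; 67 + 9.1121/60 = 67.1518683
  hemisphere W, so the sign is −
Point 5:
  Lat: split at 2 digits → 39° and 3.20451′; 39 + 3.20451/60 = 39.0534085
  N ⇒ keep positive
  Lon: degrees = first 3 digits = 27, minutes = 25.3239; 27 + 25.3239/60 = 27.4220650
  W → negative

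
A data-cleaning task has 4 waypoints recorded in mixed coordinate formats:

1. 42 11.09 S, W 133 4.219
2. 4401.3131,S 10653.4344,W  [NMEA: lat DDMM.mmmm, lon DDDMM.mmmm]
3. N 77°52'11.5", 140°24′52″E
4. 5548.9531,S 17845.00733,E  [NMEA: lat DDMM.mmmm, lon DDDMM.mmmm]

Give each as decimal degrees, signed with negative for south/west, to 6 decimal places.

Point 1:
  Latitude: 42 + 11.09/60 = 42.1848333
  S → negative
  Longitude: 4.219′ = 0.070317°; total 133.0703167
  hemisphere W, so the sign is −
Point 2:
  Latitude: split at 2 digits → 44° and 1.3131′; 44 + 1.3131/60 = 44.0218850
  S ⇒ negate
  Lon: split at 3 digits → 106° and 53.4344′; 106 + 53.4344/60 = 106.8905733
  W → negative
Point 3:
  Latitude: 77° + 52/60 + 11.5/3600 = 77 + 0.866667 + 0.003194 = 77.8698611
  N → positive
  Lon: 140 + 24/60 + 52/3600 = 140.4144444
  E ⇒ keep positive
Point 4:
  φ: split at 2 digits → 55° and 48.9531′; 55 + 48.9531/60 = 55.8158850
  S ⇒ negate
  Longitude: degrees = first 3 digits = 178, minutes = 45.00733; 178 + 45.00733/60 = 178.7501222
  E → positive

1. -42.184833, -133.070317
2. -44.021885, -106.890573
3. 77.869861, 140.414444
4. -55.815885, 178.750122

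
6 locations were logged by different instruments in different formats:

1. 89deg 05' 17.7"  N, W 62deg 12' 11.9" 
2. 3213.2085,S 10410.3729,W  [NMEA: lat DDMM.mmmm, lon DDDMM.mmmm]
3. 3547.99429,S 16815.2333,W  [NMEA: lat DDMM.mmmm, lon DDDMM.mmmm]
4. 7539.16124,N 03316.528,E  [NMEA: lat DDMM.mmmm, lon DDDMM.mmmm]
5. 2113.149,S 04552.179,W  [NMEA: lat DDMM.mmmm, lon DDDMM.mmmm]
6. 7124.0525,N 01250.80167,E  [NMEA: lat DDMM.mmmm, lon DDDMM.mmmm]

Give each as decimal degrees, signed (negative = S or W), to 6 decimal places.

1. 89.088250, -62.203306
2. -32.220142, -104.172882
3. -35.799905, -168.253888
4. 75.652687, 33.275467
5. -21.219150, -45.869650
6. 71.400875, 12.846695

Point 1:
  φ: 89° + 5/60 + 17.7/3600 = 89 + 0.083333 + 0.004917 = 89.0882500
  N → positive
  Longitude: 12′ + 11.9″ = 12.19833′; 62 + 12.19833/60 = 62.2033056
  hemisphere W, so the sign is −
Point 2:
  φ: split at 2 digits → 32° and 13.2085′; 32 + 13.2085/60 = 32.2201417
  S ⇒ negate
  Longitude: split at 3 digits → 104° and 10.3729′; 104 + 10.3729/60 = 104.1728817
  hemisphere W, so the sign is −
Point 3:
  φ: split at 2 digits → 35° and 47.99429′; 35 + 47.99429/60 = 35.7999048
  S → negative
  Lon: degrees = first 3 digits = 168, minutes = 15.2333; 168 + 15.2333/60 = 168.2538883
  W ⇒ negate
Point 4:
  Lat: split at 2 digits → 75° and 39.16124′; 75 + 39.16124/60 = 75.6526873
  N → positive
  λ: degrees = first 3 digits = 33, minutes = 16.528; 33 + 16.528/60 = 33.2754667
  E → positive
Point 5:
  Latitude: degrees = first 2 digits = 21, minutes = 13.149; 21 + 13.149/60 = 21.2191500
  S ⇒ negate
  λ: split at 3 digits → 045° and 52.179′; 45 + 52.179/60 = 45.8696500
  W → negative
Point 6:
  Lat: degrees = first 2 digits = 71, minutes = 24.0525; 71 + 24.0525/60 = 71.4008750
  N ⇒ keep positive
  λ: degrees = first 3 digits = 12, minutes = 50.80167; 12 + 50.80167/60 = 12.8466945
  E → positive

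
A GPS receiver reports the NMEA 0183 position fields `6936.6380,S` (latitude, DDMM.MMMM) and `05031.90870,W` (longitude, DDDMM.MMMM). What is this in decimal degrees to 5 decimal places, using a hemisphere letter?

φ: split at 2 digits → 69° and 36.638′; 69 + 36.638/60 = 69.610633
λ: degrees = first 3 digits = 50, minutes = 31.9087; 50 + 31.9087/60 = 50.531812

69.61063° S, 50.53181° W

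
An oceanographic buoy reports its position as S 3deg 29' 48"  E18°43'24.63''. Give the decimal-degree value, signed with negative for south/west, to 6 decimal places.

φ: 3 + 29/60 + 48/3600 = 3.4966667
S ⇒ negate
Longitude: 18 + 43/60 + 24.63/3600 = 18.7235083
E → positive

-3.496667, 18.723508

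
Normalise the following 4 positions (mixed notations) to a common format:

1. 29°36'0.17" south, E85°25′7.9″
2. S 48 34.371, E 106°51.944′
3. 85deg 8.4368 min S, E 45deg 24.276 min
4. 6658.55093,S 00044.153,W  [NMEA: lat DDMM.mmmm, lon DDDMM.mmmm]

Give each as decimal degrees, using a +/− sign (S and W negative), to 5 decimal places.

1. -29.60005, 85.41886
2. -48.57285, 106.86573
3. -85.14061, 45.40460
4. -66.97585, -0.73588

Point 1:
  φ: 29 + 36/60 + 0.17/3600 = 29.600047
  hemisphere S, so the sign is −
  Longitude: 85° + 25/60 + 7.9/3600 = 85 + 0.416667 + 0.002194 = 85.418861
  E ⇒ keep positive
Point 2:
  Latitude: 34.371′ = 0.572850°; total 48.572850
  hemisphere S, so the sign is −
  Lon: 51.944′ = 0.865733°; total 106.865733
  E → positive
Point 3:
  Lat: 8.4368′ = 0.140613°; total 85.140613
  S → negative
  Longitude: 24.276′ = 0.404600°; total 45.404600
  E → positive
Point 4:
  Lat: split at 2 digits → 66° and 58.55093′; 66 + 58.55093/60 = 66.975849
  S ⇒ negate
  Lon: degrees = first 3 digits = 0, minutes = 44.153; 0 + 44.153/60 = 0.735883
  hemisphere W, so the sign is −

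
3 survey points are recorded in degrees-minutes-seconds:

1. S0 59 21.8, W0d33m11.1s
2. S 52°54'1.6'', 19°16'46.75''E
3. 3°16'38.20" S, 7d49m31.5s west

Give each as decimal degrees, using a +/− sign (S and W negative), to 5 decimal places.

1. -0.98939, -0.55308
2. -52.90044, 19.27965
3. -3.27728, -7.82542

Point 1:
  Latitude: 59′ + 21.8″ = 59.36333′; 0 + 59.36333/60 = 0.989389
  S → negative
  Lon: 33′ + 11.1″ = 33.18500′; 0 + 33.18500/60 = 0.553083
  hemisphere W, so the sign is −
Point 2:
  φ: 52° + 54/60 + 1.6/3600 = 52 + 0.900000 + 0.000444 = 52.900444
  S ⇒ negate
  λ: 16′ + 46.75″ = 16.77917′; 19 + 16.77917/60 = 19.279653
  E → positive
Point 3:
  Lat: 3 + 16/60 + 38.2/3600 = 3.277278
  hemisphere S, so the sign is −
  Lon: 49′ + 31.5″ = 49.52500′; 7 + 49.52500/60 = 7.825417
  hemisphere W, so the sign is −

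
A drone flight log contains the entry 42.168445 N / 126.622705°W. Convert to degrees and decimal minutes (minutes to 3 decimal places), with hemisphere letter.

Lat: 42° + 0.168445 × 60 = 42° 10.10670′
Lon: minutes = (126.622705 − 126) × 60 = 37.36230

42° 10.107′ N, 126° 37.362′ W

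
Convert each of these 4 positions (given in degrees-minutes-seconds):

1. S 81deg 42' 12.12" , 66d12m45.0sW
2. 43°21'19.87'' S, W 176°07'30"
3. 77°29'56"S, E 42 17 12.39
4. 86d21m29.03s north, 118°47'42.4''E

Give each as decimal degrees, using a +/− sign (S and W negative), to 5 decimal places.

Point 1:
  φ: 81° + 42/60 + 12.12/3600 = 81 + 0.700000 + 0.003367 = 81.703367
  hemisphere S, so the sign is −
  λ: 66° + 12/60 + 45/3600 = 66 + 0.200000 + 0.012500 = 66.212500
  W ⇒ negate
Point 2:
  φ: 43 + 21/60 + 19.87/3600 = 43.355519
  S → negative
  Longitude: 176 + 7/60 + 30/3600 = 176.125000
  W → negative
Point 3:
  Latitude: 77° + 29/60 + 56/3600 = 77 + 0.483333 + 0.015556 = 77.498889
  S → negative
  Longitude: 17′ + 12.39″ = 17.20650′; 42 + 17.20650/60 = 42.286775
  E ⇒ keep positive
Point 4:
  Latitude: 86 + 21/60 + 29.03/3600 = 86.358064
  N ⇒ keep positive
  Lon: 47′ + 42.4″ = 47.70667′; 118 + 47.70667/60 = 118.795111
  E → positive

1. -81.70337, -66.21250
2. -43.35552, -176.12500
3. -77.49889, 42.28678
4. 86.35806, 118.79511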